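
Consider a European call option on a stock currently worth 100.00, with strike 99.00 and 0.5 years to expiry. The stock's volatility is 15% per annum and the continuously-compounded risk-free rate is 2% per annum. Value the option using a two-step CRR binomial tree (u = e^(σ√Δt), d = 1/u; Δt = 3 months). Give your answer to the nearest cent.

CRR parameters: u = e^(σ√Δt) = e^(0.15·√0.25) = 1.0779, d = 1/u = 0.9277
Per-period rate: rΔt = 0.02·0.25 = 0.005, so R = e^0.005 = 1.0050
Risk-neutral probability p = (e^0.005 − 0.9277)/(1.0779 − 0.9277) = 0.0773/0.1501 = 0.5146
Terminal stock prices: S_uu = 116.2, S_ud = 100, S_dd = 86.07
Terminal payoffs (S − K): max(17.18, 0) = 17.18, max(1, 0) = 1, max(-12.93, 0) = 0
Node u (S = 107.8): V_u = e^(−0.005)·[0.5146·17.1834 + 0.4854·1.0000] = 9.2822
Node d (S = 92.77): V_d = e^(−0.005)·[0.5146·1.0000 + 0.4854·0.0000] = 0.5121
Node 0 (S = 100): V_0 = e^(−0.005)·[0.5146·9.2822 + 0.4854·0.5121] = 5.0005

5.00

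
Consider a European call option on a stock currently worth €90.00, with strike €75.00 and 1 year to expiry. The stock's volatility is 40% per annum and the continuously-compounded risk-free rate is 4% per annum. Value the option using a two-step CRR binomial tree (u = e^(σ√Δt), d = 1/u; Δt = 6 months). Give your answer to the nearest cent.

CRR parameters: u = e^(σ√Δt) = e^(0.4·√0.5) = 1.3269, d = 1/u = 0.7536
Per-period rate: rΔt = 0.04·0.5 = 0.02, so R = e^0.02 = 1.0202
Risk-neutral probability p = (e^0.02 − 0.7536)/(1.3269 − 0.7536) = 0.2666/0.5733 = 0.4650
Terminal stock prices: S_uu = 158.5, S_ud = 90, S_dd = 51.12
Terminal payoffs (S − K): max(83.46, 0) = 83.46, max(15, 0) = 15, max(-23.88, 0) = 0
Node u (S = 119.4): V_u = e^(−0.02)·[0.4650·83.4589 + 0.5350·15.0000] = 45.9058
Node d (S = 67.83): V_d = e^(−0.02)·[0.4650·15.0000 + 0.5350·0.0000] = 6.8368
Node 0 (S = 90): V_0 = e^(−0.02)·[0.4650·45.9058 + 0.5350·6.8368] = 24.5086

€24.51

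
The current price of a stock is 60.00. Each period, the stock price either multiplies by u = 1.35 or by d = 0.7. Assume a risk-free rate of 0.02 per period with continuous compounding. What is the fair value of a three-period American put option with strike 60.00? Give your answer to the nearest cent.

12.42

Risk-neutral probability p = (e^0.02 − 0.7)/(1.35 − 0.7) = 0.3202/0.6500 = 0.4926
Terminal stock prices: S_uuu = 147.6, S_uud = 76.55, S_udd = 39.69, S_ddd = 20.58
Terminal payoffs (K − S): max(-87.62, 0) = 0, max(-16.55, 0) = 0, max(20.31, 0) = 20.31, max(39.42, 0) = 39.42
Node uu (S = 109.4): continuation = e^(−0.02)·[0.4926·0.0000 + 0.5074·0.0000] = 0.0000; exercise value = 0.0000 ≤ continuation, so V_uu = 0.0000
Node ud (S = 56.7): continuation = e^(−0.02)·[0.4926·0.0000 + 0.5074·20.3100] = 10.1009; exercise value = 3.3000 ≤ continuation, so V_ud = 10.1009
Node dd (S = 29.4): continuation = e^(−0.02)·[0.4926·20.3100 + 0.5074·39.4200] = 29.4119; exercise value = 30.6000 > continuation, so V_dd = 30.6000 (exercise)
Node u (S = 81): continuation = e^(−0.02)·[0.4926·0.0000 + 0.5074·10.1009] = 5.0235; exercise value = 0.0000 ≤ continuation, so V_u = 5.0235
Node d (S = 42): continuation = e^(−0.02)·[0.4926·10.1009 + 0.5074·30.6000] = 20.0958; exercise value = 18.0000 ≤ continuation, so V_d = 20.0958
Node 0 (S = 60): continuation = e^(−0.02)·[0.4926·5.0235 + 0.5074·20.0958] = 12.4200; exercise value = 0.0000 ≤ continuation, so V_0 = 12.4200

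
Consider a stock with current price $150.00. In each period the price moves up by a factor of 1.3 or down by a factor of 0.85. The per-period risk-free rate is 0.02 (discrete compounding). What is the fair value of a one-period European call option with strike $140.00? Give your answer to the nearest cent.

$20.37

Risk-neutral probability p = (1 + 0.02 − 0.85)/(1.3 − 0.85) = 0.1700/0.4500 = 0.3778
Terminal stock prices: S_u = 195, S_d = 127.5
Terminal payoffs (S − K): max(55, 0) = 55, max(-12.5, 0) = 0
Node 0 (S = 150): V_0 = 1/1.02·[0.3778·55.0000 + 0.6222·0.0000] = 20.3704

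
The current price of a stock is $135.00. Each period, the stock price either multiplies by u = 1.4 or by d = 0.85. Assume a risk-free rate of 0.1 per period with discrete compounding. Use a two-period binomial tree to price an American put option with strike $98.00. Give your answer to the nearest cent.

Risk-neutral probability p = (1 + 0.1 − 0.85)/(1.4 − 0.85) = 0.2500/0.5500 = 0.4545
Terminal stock prices: S_uu = 264.6, S_ud = 160.7, S_dd = 97.54
Terminal payoffs (K − S): max(-166.6, 0) = 0, max(-62.65, 0) = 0, max(0.4625, 0) = 0.4625
Node u (S = 189): continuation = 1/1.1·[0.4545·0.0000 + 0.5455·0.0000] = 0.0000; exercise value = 0.0000 ≤ continuation, so V_u = 0.0000
Node d (S = 114.8): continuation = 1/1.1·[0.4545·0.0000 + 0.5455·0.4625] = 0.2293; exercise value = 0.0000 ≤ continuation, so V_d = 0.2293
Node 0 (S = 135): continuation = 1/1.1·[0.4545·0.0000 + 0.5455·0.2293] = 0.1137; exercise value = 0.0000 ≤ continuation, so V_0 = 0.1137

$0.11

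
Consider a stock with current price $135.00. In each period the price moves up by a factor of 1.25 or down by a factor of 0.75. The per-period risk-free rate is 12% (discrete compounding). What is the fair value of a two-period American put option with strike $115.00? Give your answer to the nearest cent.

$3.19

Risk-neutral probability p = (1 + 0.12 − 0.75)/(1.25 − 0.75) = 0.3700/0.5000 = 0.7400
Terminal stock prices: S_uu = 210.9, S_ud = 126.6, S_dd = 75.94
Terminal payoffs (K − S): max(-95.94, 0) = 0, max(-11.56, 0) = 0, max(39.06, 0) = 39.06
Node u (S = 168.8): continuation = 1/1.12·[0.7400·0.0000 + 0.2600·0.0000] = 0.0000; exercise value = 0.0000 ≤ continuation, so V_u = 0.0000
Node d (S = 101.2): continuation = 1/1.12·[0.7400·0.0000 + 0.2600·39.0625] = 9.0681; exercise value = 13.7500 > continuation, so V_d = 13.7500 (exercise)
Node 0 (S = 135): continuation = 1/1.12·[0.7400·0.0000 + 0.2600·13.7500] = 3.1920; exercise value = 0.0000 ≤ continuation, so V_0 = 3.1920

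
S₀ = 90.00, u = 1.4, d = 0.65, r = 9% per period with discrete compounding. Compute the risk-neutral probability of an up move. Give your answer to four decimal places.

Risk-neutral probability p = (1 + 0.09 − 0.65)/(1.4 − 0.65) = 0.4400/0.7500 = 0.5867

p = 0.5867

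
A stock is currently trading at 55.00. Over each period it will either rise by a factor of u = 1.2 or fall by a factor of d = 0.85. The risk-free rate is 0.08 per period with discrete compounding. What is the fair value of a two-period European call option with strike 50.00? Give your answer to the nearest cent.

13.17

Risk-neutral probability p = (1 + 0.08 − 0.85)/(1.2 − 0.85) = 0.2300/0.3500 = 0.6571
Terminal stock prices: S_uu = 79.2, S_ud = 56.1, S_dd = 39.74
Terminal payoffs (S − K): max(29.2, 0) = 29.2, max(6.1, 0) = 6.1, max(-10.26, 0) = 0
Node u (S = 66): V_u = 1/1.08·[0.6571·29.2000 + 0.3429·6.1000] = 19.7037
Node d (S = 46.75): V_d = 1/1.08·[0.6571·6.1000 + 0.3429·0.0000] = 3.7116
Node 0 (S = 55): V_0 = 1/1.08·[0.6571·19.7037 + 0.3429·3.7116] = 13.1673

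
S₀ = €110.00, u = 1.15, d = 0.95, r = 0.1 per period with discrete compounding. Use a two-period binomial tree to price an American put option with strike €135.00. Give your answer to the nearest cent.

Risk-neutral probability p = (1 + 0.1 − 0.95)/(1.15 − 0.95) = 0.1500/0.2000 = 0.7500
Terminal stock prices: S_uu = 145.5, S_ud = 120.2, S_dd = 99.27
Terminal payoffs (K − S): max(-10.47, 0) = 0, max(14.83, 0) = 14.83, max(35.73, 0) = 35.73
Node u (S = 126.5): continuation = 1/1.1·[0.7500·0.0000 + 0.2500·14.8250] = 3.3693; exercise value = 8.5000 > continuation, so V_u = 8.5000 (exercise)
Node d (S = 104.5): continuation = 1/1.1·[0.7500·14.8250 + 0.2500·35.7250] = 18.2273; exercise value = 30.5000 > continuation, so V_d = 30.5000 (exercise)
Node 0 (S = 110): continuation = 1/1.1·[0.7500·8.5000 + 0.2500·30.5000] = 12.7273; exercise value = 25.0000 > continuation, so V_0 = 25.0000 (exercise)

€25.00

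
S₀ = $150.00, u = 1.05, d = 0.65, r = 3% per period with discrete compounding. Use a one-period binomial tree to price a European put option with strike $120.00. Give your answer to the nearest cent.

Risk-neutral probability p = (1 + 0.03 − 0.65)/(1.05 − 0.65) = 0.3800/0.4000 = 0.9500
Terminal stock prices: S_u = 157.5, S_d = 97.5
Terminal payoffs (K − S): max(-37.5, 0) = 0, max(22.5, 0) = 22.5
Node 0 (S = 150): V_0 = 1/1.03·[0.9500·0.0000 + 0.0500·22.5000] = 1.0922

$1.09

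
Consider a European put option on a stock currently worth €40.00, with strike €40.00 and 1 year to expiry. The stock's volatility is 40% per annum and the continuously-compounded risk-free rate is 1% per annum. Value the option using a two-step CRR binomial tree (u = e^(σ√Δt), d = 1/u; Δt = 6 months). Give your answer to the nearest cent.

€5.39

CRR parameters: u = e^(σ√Δt) = e^(0.4·√0.5) = 1.3269, d = 1/u = 0.7536
Per-period rate: rΔt = 0.01·0.5 = 0.005, so R = e^0.005 = 1.0050
Risk-neutral probability p = (e^0.005 − 0.7536)/(1.3269 − 0.7536) = 0.2514/0.5733 = 0.4385
Terminal stock prices: S_uu = 70.43, S_ud = 40, S_dd = 22.72
Terminal payoffs (K − S): max(-30.43, 0) = 0, max(0, 0) = 0, max(17.28, 0) = 17.28
Node u (S = 53.08): V_u = e^(−0.005)·[0.4385·0.0000 + 0.5615·0.0000] = 0.0000
Node d (S = 30.15): V_d = e^(−0.005)·[0.4385·0.0000 + 0.5615·17.2812] = 9.6550
Node 0 (S = 40): V_0 = e^(−0.005)·[0.4385·0.0000 + 0.5615·9.6550] = 5.3942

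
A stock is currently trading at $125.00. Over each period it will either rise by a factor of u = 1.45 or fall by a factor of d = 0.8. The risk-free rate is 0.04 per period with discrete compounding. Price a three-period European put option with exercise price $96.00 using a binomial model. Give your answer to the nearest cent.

Risk-neutral probability p = (1 + 0.04 − 0.8)/(1.45 − 0.8) = 0.2400/0.6500 = 0.3692
Terminal stock prices: S_uuu = 381.1, S_uud = 210.2, S_udd = 116, S_ddd = 64
Terminal payoffs (K − S): max(-285.1, 0) = 0, max(-114.2, 0) = 0, max(-20, 0) = 0, max(32, 0) = 32
Node uu (S = 262.8): V_uu = 1/1.04·[0.3692·0.0000 + 0.6308·0.0000] = 0.0000
Node ud (S = 145): V_ud = 1/1.04·[0.3692·0.0000 + 0.6308·0.0000] = 0.0000
Node dd (S = 80): V_dd = 1/1.04·[0.3692·0.0000 + 0.6308·32.0000] = 19.4083
Node u (S = 181.2): V_u = 1/1.04·[0.3692·0.0000 + 0.6308·0.0000] = 0.0000
Node d (S = 100): V_d = 1/1.04·[0.3692·0.0000 + 0.6308·19.4083] = 11.7713
Node 0 (S = 125): V_0 = 1/1.04·[0.3692·0.0000 + 0.6308·11.7713] = 7.1394

$7.14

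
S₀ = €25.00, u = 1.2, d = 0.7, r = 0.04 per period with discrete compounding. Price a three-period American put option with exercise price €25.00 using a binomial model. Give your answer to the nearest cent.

Risk-neutral probability p = (1 + 0.04 − 0.7)/(1.2 − 0.7) = 0.3400/0.5000 = 0.6800
Terminal stock prices: S_uuu = 43.2, S_uud = 25.2, S_udd = 14.7, S_ddd = 8.575
Terminal payoffs (K − S): max(-18.2, 0) = 0, max(-0.2, 0) = 0, max(10.3, 0) = 10.3, max(16.43, 0) = 16.43
Node uu (S = 36): continuation = 1/1.04·[0.6800·0.0000 + 0.3200·0.0000] = 0.0000; exercise value = 0.0000 ≤ continuation, so V_uu = 0.0000
Node ud (S = 21): continuation = 1/1.04·[0.6800·0.0000 + 0.3200·10.3000] = 3.1692; exercise value = 4.0000 > continuation, so V_ud = 4.0000 (exercise)
Node dd (S = 12.25): continuation = 1/1.04·[0.6800·10.3000 + 0.3200·16.4250] = 11.7885; exercise value = 12.7500 > continuation, so V_dd = 12.7500 (exercise)
Node u (S = 30): continuation = 1/1.04·[0.6800·0.0000 + 0.3200·4.0000] = 1.2308; exercise value = 0.0000 ≤ continuation, so V_u = 1.2308
Node d (S = 17.5): continuation = 1/1.04·[0.6800·4.0000 + 0.3200·12.7500] = 6.5385; exercise value = 7.5000 > continuation, so V_d = 7.5000 (exercise)
Node 0 (S = 25): continuation = 1/1.04·[0.6800·1.2308 + 0.3200·7.5000] = 3.1124; exercise value = 0.0000 ≤ continuation, so V_0 = 3.1124

€3.11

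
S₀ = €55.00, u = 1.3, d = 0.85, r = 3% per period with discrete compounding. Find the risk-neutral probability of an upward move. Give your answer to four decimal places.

Risk-neutral probability p = (1 + 0.03 − 0.85)/(1.3 − 0.85) = 0.1800/0.4500 = 0.4000

p = 0.4000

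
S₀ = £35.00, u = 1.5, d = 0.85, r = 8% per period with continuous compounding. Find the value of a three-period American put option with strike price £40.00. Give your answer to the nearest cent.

£6.31

Risk-neutral probability p = (e^0.08 − 0.85)/(1.5 − 0.85) = 0.2333/0.6500 = 0.3589
Terminal stock prices: S_uuu = 118.1, S_uud = 66.94, S_udd = 37.93, S_ddd = 21.49
Terminal payoffs (K − S): max(-78.12, 0) = 0, max(-26.94, 0) = 0, max(2.069, 0) = 2.069, max(18.51, 0) = 18.51
Node uu (S = 78.75): continuation = e^(−0.08)·[0.3589·0.0000 + 0.6411·0.0000] = 0.0000; exercise value = 0.0000 ≤ continuation, so V_uu = 0.0000
Node ud (S = 44.62): continuation = e^(−0.08)·[0.3589·0.0000 + 0.6411·2.0688] = 1.2243; exercise value = 0.0000 ≤ continuation, so V_ud = 1.2243
Node dd (S = 25.29): continuation = e^(−0.08)·[0.3589·2.0688 + 0.6411·18.5056] = 11.6372; exercise value = 14.7125 > continuation, so V_dd = 14.7125 (exercise)
Node u (S = 52.5): continuation = e^(−0.08)·[0.3589·0.0000 + 0.6411·1.2243] = 0.7245; exercise value = 0.0000 ≤ continuation, so V_u = 0.7245
Node d (S = 29.75): continuation = e^(−0.08)·[0.3589·1.2243 + 0.6411·14.7125] = 9.1126; exercise value = 10.2500 > continuation, so V_d = 10.2500 (exercise)
Node 0 (S = 35): continuation = e^(−0.08)·[0.3589·0.7245 + 0.6411·10.2500] = 6.3061; exercise value = 5.0000 ≤ continuation, so V_0 = 6.3061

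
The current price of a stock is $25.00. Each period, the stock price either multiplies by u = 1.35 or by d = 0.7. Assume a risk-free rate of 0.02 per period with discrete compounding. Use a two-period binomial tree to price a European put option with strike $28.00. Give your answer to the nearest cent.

Risk-neutral probability p = (1 + 0.02 − 0.7)/(1.35 − 0.7) = 0.3200/0.6500 = 0.4923
Terminal stock prices: S_uu = 45.56, S_ud = 23.62, S_dd = 12.25
Terminal payoffs (K − S): max(-17.56, 0) = 0, max(4.375, 0) = 4.375, max(15.75, 0) = 15.75
Node u (S = 33.75): V_u = 1/1.02·[0.4923·0.0000 + 0.5077·4.3750] = 2.1776
Node d (S = 17.5): V_d = 1/1.02·[0.4923·4.3750 + 0.5077·15.7500] = 9.9510
Node 0 (S = 25): V_0 = 1/1.02·[0.4923·2.1776 + 0.5077·9.9510] = 6.0040

$6.00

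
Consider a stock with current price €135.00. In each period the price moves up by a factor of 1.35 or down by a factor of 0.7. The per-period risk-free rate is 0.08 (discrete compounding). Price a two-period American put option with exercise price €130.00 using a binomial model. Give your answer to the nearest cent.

€14.16

Risk-neutral probability p = (1 + 0.08 − 0.7)/(1.35 − 0.7) = 0.3800/0.6500 = 0.5846
Terminal stock prices: S_uu = 246, S_ud = 127.6, S_dd = 66.15
Terminal payoffs (K − S): max(-116, 0) = 0, max(2.425, 0) = 2.425, max(63.85, 0) = 63.85
Node u (S = 182.2): continuation = 1/1.08·[0.5846·0.0000 + 0.4154·2.4250] = 0.9327; exercise value = 0.0000 ≤ continuation, so V_u = 0.9327
Node d (S = 94.5): continuation = 1/1.08·[0.5846·2.4250 + 0.4154·63.8500] = 25.8704; exercise value = 35.5000 > continuation, so V_d = 35.5000 (exercise)
Node 0 (S = 135): continuation = 1/1.08·[0.5846·0.9327 + 0.4154·35.5000] = 14.1587; exercise value = 0.0000 ≤ continuation, so V_0 = 14.1587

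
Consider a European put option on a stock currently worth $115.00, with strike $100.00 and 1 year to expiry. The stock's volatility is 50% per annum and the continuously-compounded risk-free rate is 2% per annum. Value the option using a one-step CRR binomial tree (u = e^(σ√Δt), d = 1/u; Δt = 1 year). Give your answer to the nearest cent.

CRR parameters: u = e^(σ√Δt) = e^(0.5·√1) = 1.6487, d = 1/u = 0.6065
Per-period rate: rΔt = 0.02·1 = 0.02, so R = e^0.02 = 1.0202
Risk-neutral probability p = (e^0.02 − 0.6065)/(1.6487 − 0.6065) = 0.4137/1.0422 = 0.3969
Terminal stock prices: S_u = 189.6, S_d = 69.75
Terminal payoffs (K − S): max(-89.6, 0) = 0, max(30.25, 0) = 30.25
Node 0 (S = 115): V_0 = e^(−0.02)·[0.3969·0.0000 + 0.6031·30.2490] = 17.8812

$17.88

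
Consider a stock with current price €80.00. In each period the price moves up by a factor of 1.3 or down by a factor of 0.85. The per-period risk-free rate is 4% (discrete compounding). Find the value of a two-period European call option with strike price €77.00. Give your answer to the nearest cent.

€14.74

Risk-neutral probability p = (1 + 0.04 − 0.85)/(1.3 − 0.85) = 0.1900/0.4500 = 0.4222
Terminal stock prices: S_uu = 135.2, S_ud = 88.4, S_dd = 57.8
Terminal payoffs (S − K): max(58.2, 0) = 58.2, max(11.4, 0) = 11.4, max(-19.2, 0) = 0
Node u (S = 104): V_u = 1/1.04·[0.4222·58.2000 + 0.5778·11.4000] = 29.9615
Node d (S = 68): V_d = 1/1.04·[0.4222·11.4000 + 0.5778·0.0000] = 4.6282
Node 0 (S = 80): V_0 = 1/1.04·[0.4222·29.9615 + 0.5778·4.6282] = 14.7351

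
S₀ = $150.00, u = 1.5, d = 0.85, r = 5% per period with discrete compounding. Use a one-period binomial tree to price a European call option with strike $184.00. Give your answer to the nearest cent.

$12.01

Risk-neutral probability p = (1 + 0.05 − 0.85)/(1.5 − 0.85) = 0.2000/0.6500 = 0.3077
Terminal stock prices: S_u = 225, S_d = 127.5
Terminal payoffs (S − K): max(41, 0) = 41, max(-56.5, 0) = 0
Node 0 (S = 150): V_0 = 1/1.05·[0.3077·41.0000 + 0.6923·0.0000] = 12.0147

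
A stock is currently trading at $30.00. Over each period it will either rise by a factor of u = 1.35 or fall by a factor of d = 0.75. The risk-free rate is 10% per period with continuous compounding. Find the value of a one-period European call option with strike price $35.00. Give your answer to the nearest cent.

Risk-neutral probability p = (e^0.1 − 0.75)/(1.35 − 0.75) = 0.3552/0.6000 = 0.5920
Terminal stock prices: S_u = 40.5, S_d = 22.5
Terminal payoffs (S − K): max(5.5, 0) = 5.5, max(-12.5, 0) = 0
Node 0 (S = 30): V_0 = e^(−0.1)·[0.5920·5.5000 + 0.4080·0.0000] = 2.9459

$2.95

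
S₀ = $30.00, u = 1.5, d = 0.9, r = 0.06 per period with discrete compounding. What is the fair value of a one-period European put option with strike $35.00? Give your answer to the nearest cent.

Risk-neutral probability p = (1 + 0.06 − 0.9)/(1.5 − 0.9) = 0.1600/0.6000 = 0.2667
Terminal stock prices: S_u = 45, S_d = 27
Terminal payoffs (K − S): max(-10, 0) = 0, max(8, 0) = 8
Node 0 (S = 30): V_0 = 1/1.06·[0.2667·0.0000 + 0.7333·8.0000] = 5.5346

$5.53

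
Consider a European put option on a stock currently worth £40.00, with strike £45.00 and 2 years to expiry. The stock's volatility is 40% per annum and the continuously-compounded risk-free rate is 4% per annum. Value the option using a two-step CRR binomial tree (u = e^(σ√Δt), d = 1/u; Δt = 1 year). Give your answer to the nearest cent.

CRR parameters: u = e^(σ√Δt) = e^(0.4·√1) = 1.4918, d = 1/u = 0.6703
Per-period rate: rΔt = 0.04·1 = 0.04, so R = e^0.04 = 1.0408
Risk-neutral probability p = (e^0.04 − 0.6703)/(1.4918 − 0.6703) = 0.3705/0.8215 = 0.4510
Terminal stock prices: S_uu = 89.02, S_ud = 40, S_dd = 17.97
Terminal payoffs (K − S): max(-44.02, 0) = 0, max(5, 0) = 5, max(27.03, 0) = 27.03
Node u (S = 59.67): V_u = e^(−0.04)·[0.4510·0.0000 + 0.5490·5.0000] = 2.6374
Node d (S = 26.81): V_d = e^(−0.04)·[0.4510·5.0000 + 0.5490·27.0268] = 16.4227
Node 0 (S = 40): V_0 = e^(−0.04)·[0.4510·2.6374 + 0.5490·16.4227] = 9.8055

£9.81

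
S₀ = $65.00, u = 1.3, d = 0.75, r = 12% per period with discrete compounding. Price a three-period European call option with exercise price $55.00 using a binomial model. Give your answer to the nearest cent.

$27.69

Risk-neutral probability p = (1 + 0.12 − 0.75)/(1.3 − 0.75) = 0.3700/0.5500 = 0.6727
Terminal stock prices: S_uuu = 142.8, S_uud = 82.39, S_udd = 47.53, S_ddd = 27.42
Terminal payoffs (S − K): max(87.81, 0) = 87.81, max(27.39, 0) = 27.39, max(-7.469, 0) = 0, max(-27.58, 0) = 0
Node uu (S = 109.9): V_uu = 1/1.12·[0.6727·87.8050 + 0.3273·27.3875] = 60.7429
Node ud (S = 63.38): V_ud = 1/1.12·[0.6727·27.3875 + 0.3273·0.0000] = 16.4503
Node dd (S = 36.56): V_dd = 1/1.12·[0.6727·0.0000 + 0.3273·0.0000] = 0.0000
Node u (S = 84.5): V_u = 1/1.12·[0.6727·60.7429 + 0.3273·16.4503] = 41.2921
Node d (S = 48.75): V_d = 1/1.12·[0.6727·16.4503 + 0.3273·0.0000] = 9.8809
Node 0 (S = 65): V_0 = 1/1.12·[0.6727·41.2921 + 0.3273·9.8809] = 27.6893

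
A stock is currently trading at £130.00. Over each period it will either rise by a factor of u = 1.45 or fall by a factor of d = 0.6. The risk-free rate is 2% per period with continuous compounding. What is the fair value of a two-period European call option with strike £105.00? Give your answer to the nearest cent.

£43.41

Risk-neutral probability p = (e^0.02 − 0.6)/(1.45 − 0.6) = 0.4202/0.8500 = 0.4944
Terminal stock prices: S_uu = 273.3, S_ud = 113.1, S_dd = 46.8
Terminal payoffs (S − K): max(168.3, 0) = 168.3, max(8.1, 0) = 8.1, max(-58.2, 0) = 0
Node u (S = 188.5): V_u = e^(−0.02)·[0.4944·168.3250 + 0.5056·8.1000] = 85.5791
Node d (S = 78): V_d = e^(−0.02)·[0.4944·8.1000 + 0.5056·0.0000] = 3.9250
Node 0 (S = 130): V_0 = e^(−0.02)·[0.4944·85.5791 + 0.5056·3.9250] = 43.4141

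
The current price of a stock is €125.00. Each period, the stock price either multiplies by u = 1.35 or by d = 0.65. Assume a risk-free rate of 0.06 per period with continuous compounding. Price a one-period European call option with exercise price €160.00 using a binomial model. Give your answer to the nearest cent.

€4.85

Risk-neutral probability p = (e^0.06 − 0.65)/(1.35 − 0.65) = 0.4118/0.7000 = 0.5883
Terminal stock prices: S_u = 168.8, S_d = 81.25
Terminal payoffs (S − K): max(8.75, 0) = 8.75, max(-78.75, 0) = 0
Node 0 (S = 125): V_0 = e^(−0.06)·[0.5883·8.7500 + 0.4117·0.0000] = 4.8482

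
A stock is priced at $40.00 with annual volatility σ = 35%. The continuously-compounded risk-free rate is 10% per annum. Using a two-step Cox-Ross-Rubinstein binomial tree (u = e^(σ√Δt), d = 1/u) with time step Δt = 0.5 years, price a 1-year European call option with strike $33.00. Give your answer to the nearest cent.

CRR parameters: u = e^(σ√Δt) = e^(0.35·√0.5) = 1.2808, d = 1/u = 0.7808
Per-period rate: rΔt = 0.1·0.5 = 0.05, so R = e^0.05 = 1.0513
Risk-neutral probability p = (e^0.05 − 0.7808)/(1.2808 − 0.7808) = 0.2705/0.5000 = 0.5410
Terminal stock prices: S_uu = 65.62, S_ud = 40, S_dd = 24.38
Terminal payoffs (S − K): max(32.62, 0) = 32.62, max(7, 0) = 7, max(-8.617, 0) = 0
Node u (S = 51.23): V_u = e^(−0.05)·[0.5410·32.6183 + 0.4590·7.0000] = 19.8416
Node d (S = 31.23): V_d = e^(−0.05)·[0.5410·7.0000 + 0.4590·0.0000] = 3.6021
Node 0 (S = 40): V_0 = e^(−0.05)·[0.5410·19.8416 + 0.4590·3.6021] = 11.7831

$11.78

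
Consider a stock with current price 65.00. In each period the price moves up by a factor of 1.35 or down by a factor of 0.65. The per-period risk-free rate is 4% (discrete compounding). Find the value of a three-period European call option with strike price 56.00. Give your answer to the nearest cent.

23.68

Risk-neutral probability p = (1 + 0.04 − 0.65)/(1.35 − 0.65) = 0.3900/0.7000 = 0.5571
Terminal stock prices: S_uuu = 159.9, S_uud = 77, S_udd = 37.07, S_ddd = 17.85
Terminal payoffs (S − K): max(103.9, 0) = 103.9, max(21, 0) = 21, max(-18.93, 0) = 0, max(-38.15, 0) = 0
Node uu (S = 118.5): V_uu = 1/1.04·[0.5571·103.9244 + 0.4429·21.0006] = 64.6163
Node ud (S = 57.04): V_ud = 1/1.04·[0.5571·21.0006 + 0.4429·0.0000] = 11.2503
Node dd (S = 27.46): V_dd = 1/1.04·[0.5571·0.0000 + 0.4429·0.0000] = 0.0000
Node u (S = 87.75): V_u = 1/1.04·[0.5571·64.6163 + 0.4429·11.2503] = 39.4066
Node d (S = 42.25): V_d = 1/1.04·[0.5571·11.2503 + 0.4429·0.0000] = 6.0270
Node 0 (S = 65): V_0 = 1/1.04·[0.5571·39.4066 + 0.4429·6.0270] = 23.6771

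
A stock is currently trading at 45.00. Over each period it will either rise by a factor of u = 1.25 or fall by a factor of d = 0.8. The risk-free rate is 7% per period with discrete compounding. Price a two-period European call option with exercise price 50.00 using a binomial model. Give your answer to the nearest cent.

6.39

Risk-neutral probability p = (1 + 0.07 − 0.8)/(1.25 − 0.8) = 0.2700/0.4500 = 0.6000
Terminal stock prices: S_uu = 70.31, S_ud = 45, S_dd = 28.8
Terminal payoffs (S − K): max(20.31, 0) = 20.31, max(-5, 0) = 0, max(-21.2, 0) = 0
Node u (S = 56.25): V_u = 1/1.07·[0.6000·20.3125 + 0.4000·0.0000] = 11.3902
Node d (S = 36): V_d = 1/1.07·[0.6000·0.0000 + 0.4000·0.0000] = 0.0000
Node 0 (S = 45): V_0 = 1/1.07·[0.6000·11.3902 + 0.4000·0.0000] = 6.3870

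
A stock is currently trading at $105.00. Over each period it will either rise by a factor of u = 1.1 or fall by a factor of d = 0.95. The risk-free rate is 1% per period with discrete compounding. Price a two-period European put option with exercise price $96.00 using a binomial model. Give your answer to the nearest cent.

$0.44

Risk-neutral probability p = (1 + 0.01 − 0.95)/(1.1 − 0.95) = 0.0600/0.1500 = 0.4000
Terminal stock prices: S_uu = 127.1, S_ud = 109.7, S_dd = 94.76
Terminal payoffs (K − S): max(-31.05, 0) = 0, max(-13.73, 0) = 0, max(1.237, 0) = 1.237
Node u (S = 115.5): V_u = 1/1.01·[0.4000·0.0000 + 0.6000·0.0000] = 0.0000
Node d (S = 99.75): V_d = 1/1.01·[0.4000·0.0000 + 0.6000·1.2375] = 0.7351
Node 0 (S = 105): V_0 = 1/1.01·[0.4000·0.0000 + 0.6000·0.7351] = 0.4367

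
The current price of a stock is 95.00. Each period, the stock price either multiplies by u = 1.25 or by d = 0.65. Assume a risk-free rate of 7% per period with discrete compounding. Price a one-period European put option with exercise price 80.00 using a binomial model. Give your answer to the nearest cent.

5.12

Risk-neutral probability p = (1 + 0.07 − 0.65)/(1.25 − 0.65) = 0.4200/0.6000 = 0.7000
Terminal stock prices: S_u = 118.8, S_d = 61.75
Terminal payoffs (K − S): max(-38.75, 0) = 0, max(18.25, 0) = 18.25
Node 0 (S = 95): V_0 = 1/1.07·[0.7000·0.0000 + 0.3000·18.2500] = 5.1168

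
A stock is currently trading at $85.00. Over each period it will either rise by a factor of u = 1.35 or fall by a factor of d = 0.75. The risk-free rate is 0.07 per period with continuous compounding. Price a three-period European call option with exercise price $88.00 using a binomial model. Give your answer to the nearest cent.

Risk-neutral probability p = (e^0.07 − 0.75)/(1.35 − 0.75) = 0.3225/0.6000 = 0.5375
Terminal stock prices: S_uuu = 209.1, S_uud = 116.2, S_udd = 64.55, S_ddd = 35.86
Terminal payoffs (S − K): max(121.1, 0) = 121.1, max(28.18, 0) = 28.18, max(-23.45, 0) = 0, max(-52.14, 0) = 0
Node uu (S = 154.9): V_uu = e^(−0.07)·[0.5375·121.1319 + 0.4625·28.1844] = 72.8618
Node ud (S = 86.06): V_ud = e^(−0.07)·[0.5375·28.1844 + 0.4625·0.0000] = 14.1253
Node dd (S = 47.81): V_dd = e^(−0.07)·[0.5375·0.0000 + 0.4625·0.0000] = 0.0000
Node u (S = 114.8): V_u = e^(−0.07)·[0.5375·72.8618 + 0.4625·14.1253] = 42.6076
Node d (S = 63.75): V_d = e^(−0.07)·[0.5375·14.1253 + 0.4625·0.0000] = 7.0792
Node 0 (S = 85): V_0 = e^(−0.07)·[0.5375·42.6076 + 0.4625·7.0792] = 24.4065

$24.41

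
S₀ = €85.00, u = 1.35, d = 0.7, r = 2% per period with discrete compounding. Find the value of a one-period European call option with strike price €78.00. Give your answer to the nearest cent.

€17.74

Risk-neutral probability p = (1 + 0.02 − 0.7)/(1.35 − 0.7) = 0.3200/0.6500 = 0.4923
Terminal stock prices: S_u = 114.8, S_d = 59.5
Terminal payoffs (S − K): max(36.75, 0) = 36.75, max(-18.5, 0) = 0
Node 0 (S = 85): V_0 = 1/1.02·[0.4923·36.7500 + 0.5077·0.0000] = 17.7376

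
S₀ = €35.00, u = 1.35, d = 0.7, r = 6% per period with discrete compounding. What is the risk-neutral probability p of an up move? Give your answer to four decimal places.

p = 0.5538

Risk-neutral probability p = (1 + 0.06 − 0.7)/(1.35 − 0.7) = 0.3600/0.6500 = 0.5538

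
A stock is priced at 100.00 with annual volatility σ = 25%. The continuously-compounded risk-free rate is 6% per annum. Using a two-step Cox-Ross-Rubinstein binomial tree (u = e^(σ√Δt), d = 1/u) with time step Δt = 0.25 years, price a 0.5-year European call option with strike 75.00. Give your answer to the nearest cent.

27.22

CRR parameters: u = e^(σ√Δt) = e^(0.25·√0.25) = 1.1331, d = 1/u = 0.8825
Per-period rate: rΔt = 0.06·0.25 = 0.015, so R = e^0.015 = 1.0151
Risk-neutral probability p = (e^0.015 − 0.8825)/(1.1331 − 0.8825) = 0.1326/0.2507 = 0.5291
Terminal stock prices: S_uu = 128.4, S_ud = 100, S_dd = 77.88
Terminal payoffs (S − K): max(53.4, 0) = 53.4, max(25, 0) = 25, max(2.88, 0) = 2.88
Node u (S = 113.3): V_u = e^(−0.015)·[0.5291·53.4025 + 0.4709·25.0000] = 39.4314
Node d (S = 88.25): V_d = e^(−0.015)·[0.5291·25.0000 + 0.4709·2.8801] = 14.3663
Node 0 (S = 100): V_0 = e^(−0.015)·[0.5291·39.4314 + 0.4709·14.3663] = 27.2166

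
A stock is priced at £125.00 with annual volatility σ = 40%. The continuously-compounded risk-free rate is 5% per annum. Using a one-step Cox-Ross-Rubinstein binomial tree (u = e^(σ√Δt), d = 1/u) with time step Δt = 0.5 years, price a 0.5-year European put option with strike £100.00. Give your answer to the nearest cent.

CRR parameters: u = e^(σ√Δt) = e^(0.4·√0.5) = 1.3269, d = 1/u = 0.7536
Per-period rate: rΔt = 0.05·0.5 = 0.025, so R = e^0.025 = 1.0253
Risk-neutral probability p = (e^0.025 − 0.7536)/(1.3269 − 0.7536) = 0.2717/0.5733 = 0.4739
Terminal stock prices: S_u = 165.9, S_d = 94.2
Terminal payoffs (K − S): max(-65.86, 0) = 0, max(5.795, 0) = 5.795
Node 0 (S = 125): V_0 = e^(−0.025)·[0.4739·0.0000 + 0.5261·5.7952] = 2.9735

£2.97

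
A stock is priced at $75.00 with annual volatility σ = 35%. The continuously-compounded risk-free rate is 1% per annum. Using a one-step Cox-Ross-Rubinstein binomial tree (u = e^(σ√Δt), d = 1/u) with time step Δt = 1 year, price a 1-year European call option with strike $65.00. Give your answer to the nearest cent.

CRR parameters: u = e^(σ√Δt) = e^(0.35·√1) = 1.4191, d = 1/u = 0.7047
Per-period rate: rΔt = 0.01·1 = 0.01, so R = e^0.01 = 1.0101
Risk-neutral probability p = (e^0.01 − 0.7047)/(1.4191 − 0.7047) = 0.3054/0.7144 = 0.4275
Terminal stock prices: S_u = 106.4, S_d = 52.85
Terminal payoffs (S − K): max(41.43, 0) = 41.43, max(-12.15, 0) = 0
Node 0 (S = 75): V_0 = e^(−0.01)·[0.4275·41.4301 + 0.5725·0.0000] = 17.5331

$17.53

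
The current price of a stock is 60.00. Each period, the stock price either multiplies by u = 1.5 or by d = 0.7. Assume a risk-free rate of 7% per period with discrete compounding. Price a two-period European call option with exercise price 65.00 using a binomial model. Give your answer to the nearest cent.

Risk-neutral probability p = (1 + 0.07 − 0.7)/(1.5 − 0.7) = 0.3700/0.8000 = 0.4625
Terminal stock prices: S_uu = 135, S_ud = 63, S_dd = 29.4
Terminal payoffs (S − K): max(70, 0) = 70, max(-2, 0) = 0, max(-35.6, 0) = 0
Node u (S = 90): V_u = 1/1.07·[0.4625·70.0000 + 0.5375·0.0000] = 30.2570
Node d (S = 42): V_d = 1/1.07·[0.4625·0.0000 + 0.5375·0.0000] = 0.0000
Node 0 (S = 60): V_0 = 1/1.07·[0.4625·30.2570 + 0.5375·0.0000] = 13.0784

13.08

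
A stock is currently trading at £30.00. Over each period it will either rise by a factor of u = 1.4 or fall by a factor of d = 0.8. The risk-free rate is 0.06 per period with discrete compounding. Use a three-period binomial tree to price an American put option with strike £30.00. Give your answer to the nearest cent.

£3.82

Risk-neutral probability p = (1 + 0.06 − 0.8)/(1.4 − 0.8) = 0.2600/0.6000 = 0.4333
Terminal stock prices: S_uuu = 82.32, S_uud = 47.04, S_udd = 26.88, S_ddd = 15.36
Terminal payoffs (K − S): max(-52.32, 0) = 0, max(-17.04, 0) = 0, max(3.12, 0) = 3.12, max(14.64, 0) = 14.64
Node uu (S = 58.8): continuation = 1/1.06·[0.4333·0.0000 + 0.5667·0.0000] = 0.0000; exercise value = 0.0000 ≤ continuation, so V_uu = 0.0000
Node ud (S = 33.6): continuation = 1/1.06·[0.4333·0.0000 + 0.5667·3.1200] = 1.6679; exercise value = 0.0000 ≤ continuation, so V_ud = 1.6679
Node dd (S = 19.2): continuation = 1/1.06·[0.4333·3.1200 + 0.5667·14.6400] = 9.1019; exercise value = 10.8000 > continuation, so V_dd = 10.8000 (exercise)
Node u (S = 42): continuation = 1/1.06·[0.4333·0.0000 + 0.5667·1.6679] = 0.8917; exercise value = 0.0000 ≤ continuation, so V_u = 0.8917
Node d (S = 24): continuation = 1/1.06·[0.4333·1.6679 + 0.5667·10.8000] = 6.4554; exercise value = 6.0000 ≤ continuation, so V_d = 6.4554
Node 0 (S = 30): continuation = 1/1.06·[0.4333·0.8917 + 0.5667·6.4554] = 3.8155; exercise value = 0.0000 ≤ continuation, so V_0 = 3.8155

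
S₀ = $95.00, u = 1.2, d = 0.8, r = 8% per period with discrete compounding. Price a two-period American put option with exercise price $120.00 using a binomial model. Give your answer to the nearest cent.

Risk-neutral probability p = (1 + 0.08 − 0.8)/(1.2 − 0.8) = 0.2800/0.4000 = 0.7000
Terminal stock prices: S_uu = 136.8, S_ud = 91.2, S_dd = 60.8
Terminal payoffs (K − S): max(-16.8, 0) = 0, max(28.8, 0) = 28.8, max(59.2, 0) = 59.2
Node u (S = 114): continuation = 1/1.08·[0.7000·0.0000 + 0.3000·28.8000] = 8.0000; exercise value = 6.0000 ≤ continuation, so V_u = 8.0000
Node d (S = 76): continuation = 1/1.08·[0.7000·28.8000 + 0.3000·59.2000] = 35.1111; exercise value = 44.0000 > continuation, so V_d = 44.0000 (exercise)
Node 0 (S = 95): continuation = 1/1.08·[0.7000·8.0000 + 0.3000·44.0000] = 17.4074; exercise value = 25.0000 > continuation, so V_0 = 25.0000 (exercise)

$25.00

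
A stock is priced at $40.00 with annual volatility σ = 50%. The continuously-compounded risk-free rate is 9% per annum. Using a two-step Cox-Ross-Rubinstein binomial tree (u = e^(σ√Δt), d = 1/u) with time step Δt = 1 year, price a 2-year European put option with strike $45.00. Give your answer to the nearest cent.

$9.24

CRR parameters: u = e^(σ√Δt) = e^(0.5·√1) = 1.6487, d = 1/u = 0.6065
Per-period rate: rΔt = 0.09·1 = 0.09, so R = e^0.09 = 1.0942
Risk-neutral probability p = (e^0.09 − 0.6065)/(1.6487 − 0.6065) = 0.4876/1.0422 = 0.4679
Terminal stock prices: S_uu = 108.7, S_ud = 40, S_dd = 14.72
Terminal payoffs (K − S): max(-63.73, 0) = 0, max(5, 0) = 5, max(30.28, 0) = 30.28
Node u (S = 65.95): V_u = e^(−0.09)·[0.4679·0.0000 + 0.5321·5.0000] = 2.4315
Node d (S = 24.26): V_d = e^(−0.09)·[0.4679·5.0000 + 0.5321·30.2848] = 16.8657
Node 0 (S = 40): V_0 = e^(−0.09)·[0.4679·2.4315 + 0.5321·16.8657] = 9.2416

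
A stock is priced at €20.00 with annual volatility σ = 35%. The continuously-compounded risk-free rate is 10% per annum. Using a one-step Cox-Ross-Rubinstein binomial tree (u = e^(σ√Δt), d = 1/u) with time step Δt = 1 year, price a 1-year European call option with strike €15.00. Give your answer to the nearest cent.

CRR parameters: u = e^(σ√Δt) = e^(0.35·√1) = 1.4191, d = 1/u = 0.7047
Per-period rate: rΔt = 0.1·1 = 0.1, so R = e^0.1 = 1.1052
Risk-neutral probability p = (e^0.1 − 0.7047)/(1.4191 − 0.7047) = 0.4005/0.7144 = 0.5606
Terminal stock prices: S_u = 28.38, S_d = 14.09
Terminal payoffs (S − K): max(13.38, 0) = 13.38, max(-0.9062, 0) = 0
Node 0 (S = 20): V_0 = e^(−0.1)·[0.5606·13.3814 + 0.4394·0.0000] = 6.7877

€6.79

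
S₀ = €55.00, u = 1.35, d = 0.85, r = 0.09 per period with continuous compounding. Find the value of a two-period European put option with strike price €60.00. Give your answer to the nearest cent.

€4.43

Risk-neutral probability p = (e^0.09 − 0.85)/(1.35 − 0.85) = 0.2442/0.5000 = 0.4883
Terminal stock prices: S_uu = 100.2, S_ud = 63.11, S_dd = 39.74
Terminal payoffs (K − S): max(-40.24, 0) = 0, max(-3.112, 0) = 0, max(20.26, 0) = 20.26
Node u (S = 74.25): V_u = e^(−0.09)·[0.4883·0.0000 + 0.5117·0.0000] = 0.0000
Node d (S = 46.75): V_d = e^(−0.09)·[0.4883·0.0000 + 0.5117·20.2625] = 9.4750
Node 0 (S = 55): V_0 = e^(−0.09)·[0.4883·0.0000 + 0.5117·9.4750] = 4.4307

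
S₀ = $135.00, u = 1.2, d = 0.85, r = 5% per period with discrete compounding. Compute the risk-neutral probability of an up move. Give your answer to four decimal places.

p = 0.5714

Risk-neutral probability p = (1 + 0.05 − 0.85)/(1.2 − 0.85) = 0.2000/0.3500 = 0.5714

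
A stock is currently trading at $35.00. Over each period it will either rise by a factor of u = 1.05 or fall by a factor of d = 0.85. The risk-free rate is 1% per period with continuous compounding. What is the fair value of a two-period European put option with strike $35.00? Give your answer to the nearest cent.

Risk-neutral probability p = (e^0.01 − 0.85)/(1.05 − 0.85) = 0.1601/0.2000 = 0.8003
Terminal stock prices: S_uu = 38.59, S_ud = 31.24, S_dd = 25.29
Terminal payoffs (K − S): max(-3.587, 0) = 0, max(3.762, 0) = 3.762, max(9.713, 0) = 9.713
Node u (S = 36.75): V_u = e^(−0.01)·[0.8003·0.0000 + 0.1997·3.7625] = 0.7441
Node d (S = 29.75): V_d = e^(−0.01)·[0.8003·3.7625 + 0.1997·9.7125] = 4.9017
Node 0 (S = 35): V_0 = e^(−0.01)·[0.8003·0.7441 + 0.1997·4.9017] = 1.5589

$1.56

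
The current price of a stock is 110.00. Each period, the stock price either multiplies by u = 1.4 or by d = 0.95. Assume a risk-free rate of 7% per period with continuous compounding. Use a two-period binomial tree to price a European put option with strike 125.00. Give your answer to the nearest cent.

Risk-neutral probability p = (e^0.07 − 0.95)/(1.4 − 0.95) = 0.1225/0.4500 = 0.2722
Terminal stock prices: S_uu = 215.6, S_ud = 146.3, S_dd = 99.27
Terminal payoffs (K − S): max(-90.6, 0) = 0, max(-21.3, 0) = 0, max(25.73, 0) = 25.73
Node u (S = 154): V_u = e^(−0.07)·[0.2722·0.0000 + 0.7278·0.0000] = 0.0000
Node d (S = 104.5): V_d = e^(−0.07)·[0.2722·0.0000 + 0.7278·25.7250] = 17.4559
Node 0 (S = 110): V_0 = e^(−0.07)·[0.2722·0.0000 + 0.7278·17.4559] = 11.8449

11.84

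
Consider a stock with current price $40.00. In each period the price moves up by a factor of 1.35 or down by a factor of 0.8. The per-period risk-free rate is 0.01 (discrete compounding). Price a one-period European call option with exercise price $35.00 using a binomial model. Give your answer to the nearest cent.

$7.18

Risk-neutral probability p = (1 + 0.01 − 0.8)/(1.35 − 0.8) = 0.2100/0.5500 = 0.3818
Terminal stock prices: S_u = 54, S_d = 32
Terminal payoffs (S − K): max(19, 0) = 19, max(-3, 0) = 0
Node 0 (S = 40): V_0 = 1/1.01·[0.3818·19.0000 + 0.6182·0.0000] = 7.1827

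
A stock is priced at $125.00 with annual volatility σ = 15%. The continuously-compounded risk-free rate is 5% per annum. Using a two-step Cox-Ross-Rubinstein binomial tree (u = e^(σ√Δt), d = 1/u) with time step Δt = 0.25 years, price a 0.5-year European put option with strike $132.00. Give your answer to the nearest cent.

CRR parameters: u = e^(σ√Δt) = e^(0.15·√0.25) = 1.0779, d = 1/u = 0.9277
Per-period rate: rΔt = 0.05·0.25 = 0.0125, so R = e^0.0125 = 1.0126
Risk-neutral probability p = (e^0.0125 − 0.9277)/(1.0779 − 0.9277) = 0.0848/0.1501 = 0.5650
Terminal stock prices: S_uu = 145.2, S_ud = 125, S_dd = 107.6
Terminal payoffs (K − S): max(-13.23, 0) = 0, max(7, 0) = 7, max(24.41, 0) = 24.41
Node u (S = 134.7): V_u = e^(−0.0125)·[0.5650·0.0000 + 0.4350·7.0000] = 3.0069
Node d (S = 116): V_d = e^(−0.0125)·[0.5650·7.0000 + 0.4350·24.4115] = 14.3923
Node 0 (S = 125): V_0 = e^(−0.0125)·[0.5650·3.0069 + 0.4350·14.3923] = 7.8603

$7.86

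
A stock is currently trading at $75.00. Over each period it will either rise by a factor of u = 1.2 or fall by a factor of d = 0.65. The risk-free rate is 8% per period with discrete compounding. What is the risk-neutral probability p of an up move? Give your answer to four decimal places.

p = 0.7818

Risk-neutral probability p = (1 + 0.08 − 0.65)/(1.2 − 0.65) = 0.4300/0.5500 = 0.7818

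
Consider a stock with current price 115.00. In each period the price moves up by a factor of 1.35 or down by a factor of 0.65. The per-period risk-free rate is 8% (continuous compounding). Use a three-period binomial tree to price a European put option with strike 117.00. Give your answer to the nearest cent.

14.62

Risk-neutral probability p = (e^0.08 − 0.65)/(1.35 − 0.65) = 0.4333/0.7000 = 0.6190
Terminal stock prices: S_uuu = 282.9, S_uud = 136.2, S_udd = 65.59, S_ddd = 31.58
Terminal payoffs (K − S): max(-165.9, 0) = 0, max(-19.23, 0) = 0, max(51.41, 0) = 51.41, max(85.42, 0) = 85.42
Node uu (S = 209.6): V_uu = e^(−0.08)·[0.6190·0.0000 + 0.3810·0.0000] = 0.0000
Node ud (S = 100.9): V_ud = e^(−0.08)·[0.6190·0.0000 + 0.3810·51.4069] = 18.0811
Node dd (S = 48.59): V_dd = e^(−0.08)·[0.6190·51.4069 + 0.3810·85.4181] = 59.4171
Node u (S = 155.2): V_u = e^(−0.08)·[0.6190·0.0000 + 0.3810·18.0811] = 6.3595
Node d (S = 74.75): V_d = e^(−0.08)·[0.6190·18.0811 + 0.3810·59.4171] = 31.2298
Node 0 (S = 115): V_0 = e^(−0.08)·[0.6190·6.3595 + 0.3810·31.2298] = 14.6181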